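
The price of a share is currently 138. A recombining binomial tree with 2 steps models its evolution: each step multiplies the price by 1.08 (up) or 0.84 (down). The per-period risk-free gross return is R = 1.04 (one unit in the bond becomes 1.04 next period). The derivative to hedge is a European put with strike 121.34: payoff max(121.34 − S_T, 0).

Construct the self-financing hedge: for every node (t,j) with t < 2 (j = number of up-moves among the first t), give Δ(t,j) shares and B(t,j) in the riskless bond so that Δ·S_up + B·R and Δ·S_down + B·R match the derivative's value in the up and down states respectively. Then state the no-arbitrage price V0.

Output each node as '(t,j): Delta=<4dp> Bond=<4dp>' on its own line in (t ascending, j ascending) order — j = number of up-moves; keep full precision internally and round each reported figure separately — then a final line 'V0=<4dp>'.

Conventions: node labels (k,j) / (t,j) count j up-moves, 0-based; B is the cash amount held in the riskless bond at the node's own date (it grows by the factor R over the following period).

(0,0): Delta=-0.1160 Bond=16.6193
(1,0): Delta=-0.8615 Bond=103.7042
(1,1): Delta=0.0000 Bond=0.0000
V0=0.6155

Arbitrage-free pricing uses the up-move probability p* = (R−d)/(u−d) = 0.8333, discounting each step at R = 1.04.
Payoffs at expiry: V(2,0)=23.9672, V(2,1)=0.0000, V(2,2)=0.0000
  t=1,j=0: stock 115.9200 → up 125.1936 (V=0.0000), down 97.3728 (V=23.9672). Price 3.8409; hedge Δ=-0.8615, bond B=103.7042.
  t=1,j=1: stock 149.0400 → up 160.9632 (V=0.0000), down 125.1936 (V=0.0000). Price 0.0000; hedge Δ=0.0000, bond B=0.0000.
  t=0,j=0: stock 138.0000 → up 149.0400 (V=0.0000), down 115.9200 (V=3.8409). Price 0.6155; hedge Δ=-0.1160, bond B=16.6193.
As a check, the time-0 holding Δ(0,0)·S0 + B(0,0) comes to 0.6155 — exactly V0.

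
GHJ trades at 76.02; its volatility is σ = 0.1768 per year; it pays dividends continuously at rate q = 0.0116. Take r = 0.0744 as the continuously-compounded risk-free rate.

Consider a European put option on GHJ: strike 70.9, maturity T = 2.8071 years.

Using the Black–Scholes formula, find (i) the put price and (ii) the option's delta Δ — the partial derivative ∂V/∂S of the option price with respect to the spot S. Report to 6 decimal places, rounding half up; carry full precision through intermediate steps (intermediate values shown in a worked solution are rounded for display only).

σ√T = 0.1768·√2.8071 = 0.296218
d₁ = (ln(S/K) + (r−q+σ²/2)T) / (σ√T) = (ln(76.02/70.9) + (0.0744−0.0116+0.1768²/2)·2.8071) / 0.296218 = (0.069726 + 0.220158) / 0.296218 = 0.978619
d₂ = d₁ − σ√T = 0.978619 − 0.296218 = 0.682401
e^{−rT} = 0.811518
e^{−qT} = 0.967962
N(−d₁) = 0.163884,  N(−d₂) = 0.247493
Put price V = K·e^{−rT}·N(−d₂) − S·e^{−qT}·N(−d₁) = 14.239899 − 12.059328 = 2.180571
Δ = −e^{−qT}·N(−d₁) = -0.158634

price = 2.180571
Δ = -0.158634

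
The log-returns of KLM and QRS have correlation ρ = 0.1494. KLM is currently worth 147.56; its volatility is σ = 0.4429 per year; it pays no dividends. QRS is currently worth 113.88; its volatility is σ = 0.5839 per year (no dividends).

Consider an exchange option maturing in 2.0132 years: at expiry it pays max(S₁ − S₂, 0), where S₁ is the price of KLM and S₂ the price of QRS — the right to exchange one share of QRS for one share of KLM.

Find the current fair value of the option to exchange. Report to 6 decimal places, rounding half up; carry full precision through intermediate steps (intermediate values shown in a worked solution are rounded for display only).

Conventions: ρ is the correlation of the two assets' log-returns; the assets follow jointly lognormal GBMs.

σ_eff = √(σ₁² + σ₂² − 2ρσ₁σ₂) = √(0.4429² + 0.5839² − 2·0.1494·0.4429·0.5839) = 0.678106
d₁ = (ln(S₁/S₂) + (q₂ − q₁ + σ_eff²/2)T) / (σ_eff√T) = (ln(147.56/113.88) + (0.0 − 0.0 + 0.229914)·2.0132) / 0.962146 = 0.750356
d₂ = d₁ − σ_eff√T = 0.750356 − 0.962146 = -0.211790
N(d₁) = 0.773480,  N(d₂) = 0.416136
V = S₁·e^{−q₁T}·N(d₁) − S₂·e^{−q₂T}·N(d₂) = 114.134683 − 47.389522 = 66.745161
Key observation: r never enters — measured in units of QRS, the claim is a call on S₁/S₂ struck at 1, so only the dividend yields and σ_eff matter.

exchange price = 66.745161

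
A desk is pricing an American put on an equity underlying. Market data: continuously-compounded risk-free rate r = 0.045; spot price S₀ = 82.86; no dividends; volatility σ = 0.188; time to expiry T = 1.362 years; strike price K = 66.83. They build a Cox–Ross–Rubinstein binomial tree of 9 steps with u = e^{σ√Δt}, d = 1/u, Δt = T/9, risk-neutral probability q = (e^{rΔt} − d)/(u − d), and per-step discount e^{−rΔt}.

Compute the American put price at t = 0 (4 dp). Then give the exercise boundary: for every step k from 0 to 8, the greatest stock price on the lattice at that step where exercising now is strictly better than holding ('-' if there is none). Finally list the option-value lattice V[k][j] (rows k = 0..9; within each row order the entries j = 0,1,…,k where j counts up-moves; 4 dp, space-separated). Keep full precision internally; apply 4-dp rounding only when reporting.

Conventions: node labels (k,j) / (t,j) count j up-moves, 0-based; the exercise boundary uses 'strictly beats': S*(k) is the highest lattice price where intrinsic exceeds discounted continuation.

price = 0.7845
boundary = - - - - - 57.4823 53.4284 57.4823 61.8438
tree:
0.7845
1.3584 0.2825
2.3028 0.5331 0.0624
3.8041 0.9927 0.1298 0.0031
6.0853 1.8173 0.2697 0.0066 0.0000
9.3477 3.2524 0.5599 0.0141 0.0000 0.0000
13.4016 5.6421 1.1616 0.0302 0.0000 0.0000 0.0000
17.1696 9.3477 2.4077 0.0644 0.0000 0.0000 0.0000 0.0000
20.6719 13.4016 4.9862 0.1376 0.0000 0.0000 0.0000 0.0000 0.0000
23.9272 17.1696 9.3477 0.2937 0.0000 0.0000 0.0000 0.0000 0.0000 0.0000

Δt=0.15133, u=1.07588, d=0.92948, q=0.52840, disc=e^(-rΔt)=0.99321
k=9 terminal: V=max(K-S,0) → 23.9272 17.1696 9.3477 0.2937 0.0000 0.0000 0.0000 0.0000 0.0000 0.0000
k=8: j=0 S=46.1581 intr=20.6719 cont=20.2183 V=20.6719[EX]; j=1 S=53.4284 intr=13.4016 cont=12.9480 V=13.4016[EX]; j=2 S=61.8438 intr=4.9862 cont=4.5326 V=4.9862[EX]; j=3 S=71.5848 intr=0.0000 cont=0.1376 V=0.1376[hold]; j=4 S=82.8600 intr=0.0000 cont=0.0000 V=0.0000[hold]; j=5 S=95.9112 intr=0.0000 cont=0.0000 V=0.0000[hold]; j=6 S=111.0180 intr=0.0000 cont=0.0000 V=0.0000[hold]; j=7 S=128.5043 intr=0.0000 cont=0.0000 V=0.0000[hold]; j=8 S=148.7448 intr=0.0000 cont=0.0000 V=0.0000[hold]  S*(8)=61.8438
k=7: j=0 S=49.6604 intr=17.1696 cont=16.7160 V=17.1696[EX]; j=1 S=57.4823 intr=9.3477 cont=8.8941 V=9.3477[EX]; j=2 S=66.5363 intr=0.2937 cont=2.4077 V=2.4077[hold]; j=3 S=77.0163 intr=0.0000 cont=0.0644 V=0.0644[hold]; j=4 S=89.1471 intr=0.0000 cont=0.0000 V=0.0000[hold]; j=5 S=103.1885 intr=0.0000 cont=0.0000 V=0.0000[hold]; j=6 S=119.4416 intr=0.0000 cont=0.0000 V=0.0000[hold]; j=7 S=138.2547 intr=0.0000 cont=0.0000 V=0.0000[hold]  S*(7)=57.4823
k=6: j=0 S=53.4284 intr=13.4016 cont=12.9480 V=13.4016[EX]; j=1 S=61.8438 intr=4.9862 cont=5.6421 V=5.6421[hold]; j=2 S=71.5848 intr=0.0000 cont=1.1616 V=1.1616[hold]; j=3 S=82.8600 intr=0.0000 cont=0.0302 V=0.0302[hold]; j=4 S=95.9112 intr=0.0000 cont=0.0000 V=0.0000[hold]; j=5 S=111.0180 intr=0.0000 cont=0.0000 V=0.0000[hold]; j=6 S=128.5043 intr=0.0000 cont=0.0000 V=0.0000[hold]  S*(6)=53.4284
k=5: j=0 S=57.4823 intr=9.3477 cont=9.2383 V=9.3477[EX]; j=1 S=66.5363 intr=0.2937 cont=3.2524 V=3.2524[hold]; j=2 S=77.0163 intr=0.0000 cont=0.5599 V=0.5599[hold]; j=3 S=89.1471 intr=0.0000 cont=0.0141 V=0.0141[hold]; j=4 S=103.1885 intr=0.0000 cont=0.0000 V=0.0000[hold]; j=5 S=119.4416 intr=0.0000 cont=0.0000 V=0.0000[hold]  S*(5)=57.4823
k=4: j=0 S=61.8438 intr=4.9862 cont=6.0853 V=6.0853[hold]; j=1 S=71.5848 intr=0.0000 cont=1.8173 V=1.8173[hold]; j=2 S=82.8600 intr=0.0000 cont=0.2697 V=0.2697[hold]; j=3 S=95.9112 intr=0.0000 cont=0.0066 V=0.0066[hold]; j=4 S=111.0180 intr=0.0000 cont=0.0000 V=0.0000[hold]  S*(4)=-
k=3: j=0 S=66.5363 intr=0.2937 cont=3.8041 V=3.8041[hold]; j=1 S=77.0163 intr=0.0000 cont=0.9927 V=0.9927[hold]; j=2 S=89.1471 intr=0.0000 cont=0.1298 V=0.1298[hold]; j=3 S=103.1885 intr=0.0000 cont=0.0031 V=0.0031[hold]  S*(3)=-
k=2: j=0 S=71.5848 intr=0.0000 cont=2.3028 V=2.3028[hold]; j=1 S=82.8600 intr=0.0000 cont=0.5331 V=0.5331[hold]; j=2 S=95.9112 intr=0.0000 cont=0.0624 V=0.0624[hold]  S*(2)=-
k=1: j=0 S=77.0163 intr=0.0000 cont=1.3584 V=1.3584[hold]; j=1 S=89.1471 intr=0.0000 cont=0.2825 V=0.2825[hold]  S*(1)=-
k=0: j=0 S=82.8600 intr=0.0000 cont=0.7845 V=0.7845[hold]  S*(0)=-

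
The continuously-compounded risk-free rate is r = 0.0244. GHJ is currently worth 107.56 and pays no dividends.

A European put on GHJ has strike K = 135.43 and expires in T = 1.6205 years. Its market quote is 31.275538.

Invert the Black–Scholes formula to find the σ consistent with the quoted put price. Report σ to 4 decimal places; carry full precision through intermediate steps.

sigma = 0.2961

At σ = 0.2961 the Black–Scholes value reproduces the quote:
σ√T = 0.2961·√1.6205 = 0.376932
d₁ = (ln(S/K) + (r+σ²/2)T) / (σ√T) = (ln(107.56/135.43) + (0.0244+0.2961²/2)·1.6205) / 0.376932 = (-0.230406 + 0.110579) / 0.376932 = -0.317901
d₂ = d₁ − σ√T = -0.317901 − 0.376932 = -0.694833
e^{−rT} = 0.961231
N(−d₁) = 0.624720,  N(−d₂) = 0.756420
V = K·e^{−rT}·N(−d₂) − S·N(−d₁) = 98.470419 − 67.194881 = 31.275538 (the quoted price), and the Black–Scholes price is strictly increasing in σ, so σ is unique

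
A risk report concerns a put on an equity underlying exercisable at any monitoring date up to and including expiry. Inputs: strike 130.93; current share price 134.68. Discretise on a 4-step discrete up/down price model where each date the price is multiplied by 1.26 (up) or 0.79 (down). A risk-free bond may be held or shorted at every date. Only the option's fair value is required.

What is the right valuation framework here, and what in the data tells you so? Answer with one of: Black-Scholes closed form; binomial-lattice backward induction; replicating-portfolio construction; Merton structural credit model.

framework: binomial-lattice backward induction

Key observation: the put (strike 130.93 on spot 134.68) is American-style on a 4-step discrete price model, so the early-exercise decision at every node requires stepwise backward valuation — a closed form cannot price the exercise right.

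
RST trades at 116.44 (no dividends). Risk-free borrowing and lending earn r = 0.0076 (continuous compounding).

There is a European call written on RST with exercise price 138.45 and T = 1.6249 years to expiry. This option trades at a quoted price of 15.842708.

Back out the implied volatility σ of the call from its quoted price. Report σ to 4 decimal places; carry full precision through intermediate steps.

At σ = 0.3881 the Black–Scholes value reproduces the quote:
σ√T = 0.3881·√1.6249 = 0.494717
d₁ = (ln(S/K) + (r+σ²/2)T) / (σ√T) = (ln(116.44/138.45) + (0.0076+0.3881²/2)·1.6249) / 0.494717 = (-0.173133 + 0.134722) / 0.494717 = -0.077643
d₂ = d₁ − σ√T = -0.077643 − 0.494717 = -0.572360
e^{−rT} = 0.987727
N(d₁) = 0.469056,  N(d₂) = 0.283539
V = S·N(d₁) − K·e^{−rT}·N(d₂) = 54.616879 − 38.774171 = 15.842708 (matching the quote); vega is positive throughout, so no other σ reproduces this price

sigma = 0.3881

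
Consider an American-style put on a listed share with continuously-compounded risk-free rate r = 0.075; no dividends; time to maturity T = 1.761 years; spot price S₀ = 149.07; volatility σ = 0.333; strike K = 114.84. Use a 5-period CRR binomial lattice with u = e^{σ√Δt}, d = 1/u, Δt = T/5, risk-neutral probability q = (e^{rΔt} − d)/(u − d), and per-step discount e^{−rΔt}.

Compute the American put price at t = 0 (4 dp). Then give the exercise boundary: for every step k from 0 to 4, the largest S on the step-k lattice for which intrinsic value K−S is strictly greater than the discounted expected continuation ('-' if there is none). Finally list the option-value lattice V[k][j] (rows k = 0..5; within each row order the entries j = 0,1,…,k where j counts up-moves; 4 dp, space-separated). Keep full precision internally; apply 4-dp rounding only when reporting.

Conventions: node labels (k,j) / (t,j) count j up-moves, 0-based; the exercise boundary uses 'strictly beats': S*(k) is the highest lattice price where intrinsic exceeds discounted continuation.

params: Δt=0.35220 u=1.21850 d=0.82068 q=0.51804 e^(-rΔt)=0.97393
t_5 payoffs: 59.3447 32.4433 0.0000 0.0000 0.0000 0.0000
t_4: node(4,0) S=67.6212 payoff=47.2188 vs cont=44.2250 → 47.2188 [stop]  node(4,1) S=100.4007 payoff=14.4393 vs cont=15.2288 → 15.2288 [wait]  node(4,2) S=149.0700 payoff=0.0000 vs cont=0.0000 → 0.0000 [wait]  node(4,3) S=221.3319 payoff=0.0000 vs cont=0.0000 → 0.0000 [wait]  node(4,4) S=328.6228 payoff=0.0000 vs cont=0.0000 → 0.0000 [wait]  ⇒ S*(4)=67.6212
t_3: node(3,0) S=82.3967 payoff=32.4433 vs cont=29.8479 → 32.4433 [stop]  node(3,1) S=122.3386 payoff=0.0000 vs cont=7.1484 → 7.1484 [wait]  node(3,2) S=181.6423 payoff=0.0000 vs cont=0.0000 → 0.0000 [wait]  node(3,3) S=269.6937 payoff=0.0000 vs cont=0.0000 → 0.0000 [wait]  ⇒ S*(3)=82.3967
t_2: node(2,0) S=100.4007 payoff=14.4393 vs cont=18.8354 → 18.8354 [wait]  node(2,1) S=149.0700 payoff=0.0000 vs cont=3.3554 → 3.3554 [wait]  node(2,2) S=221.3319 payoff=0.0000 vs cont=0.0000 → 0.0000 [wait]  ⇒ S*(2)=-
t_1: node(1,0) S=122.3386 payoff=0.0000 vs cont=10.5342 → 10.5342 [wait]  node(1,1) S=181.6423 payoff=0.0000 vs cont=1.5750 → 1.5750 [wait]  ⇒ S*(1)=-
t_0: node(0,0) S=149.0700 payoff=0.0000 vs cont=5.7394 → 5.7394 [wait]  ⇒ S*(0)=-

price = 5.7394
boundary = - - - 82.3967 67.6212
tree:
5.7394
10.5342 1.5750
18.8354 3.3554 0.0000
32.4433 7.1484 0.0000 0.0000
47.2188 15.2288 0.0000 0.0000 0.0000
59.3447 32.4433 0.0000 0.0000 0.0000 0.0000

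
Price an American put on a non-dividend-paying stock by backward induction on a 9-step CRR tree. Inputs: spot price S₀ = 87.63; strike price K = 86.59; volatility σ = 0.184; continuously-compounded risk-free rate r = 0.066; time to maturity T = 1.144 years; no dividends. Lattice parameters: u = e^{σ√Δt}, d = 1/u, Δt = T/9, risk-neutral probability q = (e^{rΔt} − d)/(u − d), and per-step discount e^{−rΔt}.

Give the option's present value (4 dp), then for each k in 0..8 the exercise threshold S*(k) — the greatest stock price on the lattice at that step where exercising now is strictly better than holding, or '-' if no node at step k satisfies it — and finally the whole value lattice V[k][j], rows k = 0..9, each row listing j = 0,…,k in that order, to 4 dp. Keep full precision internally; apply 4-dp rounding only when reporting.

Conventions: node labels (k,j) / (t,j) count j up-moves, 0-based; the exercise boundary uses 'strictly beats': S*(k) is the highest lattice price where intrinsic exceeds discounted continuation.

Δt=0.12711  u=1.06780  d=0.93650  q=0.54777  discount=0.99165
step 9 (expiry): payoffs max(K−S,0) = 38.0341 31.2267 23.4649 14.6149 4.5241 0.0000 0.0000 0.0000 0.0000 0.0000
step 8: (k=8,j=0): S=51.8480, K−S=34.7420, hold=34.0186 ⇒ V=34.7420 exercise | (k=8,j=1): S=59.1170, K−S=27.4730, hold=26.7496 ⇒ V=27.4730 exercise | (k=8,j=2): S=67.4050, K−S=19.1850, hold=18.4616 ⇒ V=19.1850 exercise | (k=8,j=3): S=76.8551, K−S=9.7349, hold=9.0115 ⇒ V=9.7349 exercise | (k=8,j=4): S=87.6300, K−S=0.0000, hold=2.0288 ⇒ V=2.0288 continue | (k=8,j=5): S=99.9155, K−S=0.0000, hold=0.0000 ⇒ V=0.0000 continue | (k=8,j=6): S=113.9235, K−S=0.0000, hold=0.0000 ⇒ V=0.0000 continue | (k=8,j=7): S=129.8953, K−S=0.0000, hold=0.0000 ⇒ V=0.0000 continue | (k=8,j=8): S=148.1063, K−S=0.0000, hold=0.0000 ⇒ V=0.0000 continue  boundary S*=76.8551
step 7: (k=7,j=0): S=55.3633, K−S=31.2267, hold=30.5033 ⇒ V=31.2267 exercise | (k=7,j=1): S=63.1251, K−S=23.4649, hold=22.7415 ⇒ V=23.4649 exercise | (k=7,j=2): S=71.9751, K−S=14.6149, hold=13.8915 ⇒ V=14.6149 exercise | (k=7,j=3): S=82.0659, K−S=4.5241, hold=5.4677 ⇒ V=5.4677 continue | (k=7,j=4): S=93.5714, K−S=0.0000, hold=0.9098 ⇒ V=0.9098 continue | (k=7,j=5): S=106.6898, K−S=0.0000, hold=0.0000 ⇒ V=0.0000 continue | (k=7,j=6): S=121.6475, K−S=0.0000, hold=0.0000 ⇒ V=0.0000 continue | (k=7,j=7): S=138.7022, K−S=0.0000, hold=0.0000 ⇒ V=0.0000 continue  boundary S*=71.9751
step 6: (k=6,j=0): S=59.1170, K−S=27.4730, hold=26.7496 ⇒ V=27.4730 exercise | (k=6,j=1): S=67.4050, K−S=19.1850, hold=18.4616 ⇒ V=19.1850 exercise | (k=6,j=2): S=76.8551, K−S=9.7349, hold=9.5241 ⇒ V=9.7349 exercise | (k=6,j=3): S=87.6300, K−S=0.0000, hold=2.9462 ⇒ V=2.9462 continue | (k=6,j=4): S=99.9155, K−S=0.0000, hold=0.4080 ⇒ V=0.4080 continue | (k=6,j=5): S=113.9235, K−S=0.0000, hold=0.0000 ⇒ V=0.0000 continue | (k=6,j=6): S=129.8953, K−S=0.0000, hold=0.0000 ⇒ V=0.0000 continue  boundary S*=76.8551
step 5: (k=5,j=0): S=63.1251, K−S=23.4649, hold=22.7415 ⇒ V=23.4649 exercise | (k=5,j=1): S=71.9751, K−S=14.6149, hold=13.8915 ⇒ V=14.6149 exercise | (k=5,j=2): S=82.0659, K−S=4.5241, hold=5.9660 ⇒ V=5.9660 continue | (k=5,j=3): S=93.5714, K−S=0.0000, hold=1.5429 ⇒ V=1.5429 continue | (k=5,j=4): S=106.6898, K−S=0.0000, hold=0.1830 ⇒ V=0.1830 continue | (k=5,j=5): S=121.6475, K−S=0.0000, hold=0.0000 ⇒ V=0.0000 continue  boundary S*=71.9751
step 4: (k=4,j=0): S=67.4050, K−S=19.1850, hold=18.4616 ⇒ V=19.1850 exercise | (k=4,j=1): S=76.8551, K−S=9.7349, hold=9.7947 ⇒ V=9.7947 continue | (k=4,j=2): S=87.6300, K−S=0.0000, hold=3.5135 ⇒ V=3.5135 continue | (k=4,j=3): S=99.9155, K−S=0.0000, hold=0.7913 ⇒ V=0.7913 continue | (k=4,j=4): S=113.9235, K−S=0.0000, hold=0.0821 ⇒ V=0.0821 continue  boundary S*=67.4050
step 3: (k=3,j=0): S=71.9751, K−S=14.6149, hold=13.9240 ⇒ V=14.6149 exercise | (k=3,j=1): S=82.0659, K−S=4.5241, hold=6.3010 ⇒ V=6.3010 continue | (k=3,j=2): S=93.5714, K−S=0.0000, hold=2.0055 ⇒ V=2.0055 continue | (k=3,j=3): S=106.6898, K−S=0.0000, hold=0.3994 ⇒ V=0.3994 continue  boundary S*=71.9751
step 2: (k=2,j=0): S=76.8551, K−S=9.7349, hold=9.9767 ⇒ V=9.9767 continue | (k=2,j=1): S=87.6300, K−S=0.0000, hold=3.9151 ⇒ V=3.9151 continue | (k=2,j=2): S=99.9155, K−S=0.0000, hold=1.1163 ⇒ V=1.1163 continue  boundary S*=-
step 1: (k=1,j=0): S=82.0659, K−S=4.5241, hold=6.6007 ⇒ V=6.6007 continue | (k=1,j=1): S=93.5714, K−S=0.0000, hold=2.3621 ⇒ V=2.3621 continue  boundary S*=-
step 0: (k=0,j=0): S=87.6300, K−S=0.0000, hold=4.2432 ⇒ V=4.2432 continue  boundary S*=-

price = 4.2432
boundary = - - - 71.9751 67.4050 71.9751 76.8551 71.9751 76.8551
tree:
4.2432
6.6007 2.3621
9.9767 3.9151 1.1163
14.6149 6.3010 2.0055 0.3994
19.1850 9.7947 3.5135 0.7913 0.0821
23.4649 14.6149 5.9660 1.5429 0.1830 0.0000
27.4730 19.1850 9.7349 2.9462 0.4080 0.0000 0.0000
31.2267 23.4649 14.6149 5.4677 0.9098 0.0000 0.0000 0.0000
34.7420 27.4730 19.1850 9.7349 2.0288 0.0000 0.0000 0.0000 0.0000
38.0341 31.2267 23.4649 14.6149 4.5241 0.0000 0.0000 0.0000 0.0000 0.0000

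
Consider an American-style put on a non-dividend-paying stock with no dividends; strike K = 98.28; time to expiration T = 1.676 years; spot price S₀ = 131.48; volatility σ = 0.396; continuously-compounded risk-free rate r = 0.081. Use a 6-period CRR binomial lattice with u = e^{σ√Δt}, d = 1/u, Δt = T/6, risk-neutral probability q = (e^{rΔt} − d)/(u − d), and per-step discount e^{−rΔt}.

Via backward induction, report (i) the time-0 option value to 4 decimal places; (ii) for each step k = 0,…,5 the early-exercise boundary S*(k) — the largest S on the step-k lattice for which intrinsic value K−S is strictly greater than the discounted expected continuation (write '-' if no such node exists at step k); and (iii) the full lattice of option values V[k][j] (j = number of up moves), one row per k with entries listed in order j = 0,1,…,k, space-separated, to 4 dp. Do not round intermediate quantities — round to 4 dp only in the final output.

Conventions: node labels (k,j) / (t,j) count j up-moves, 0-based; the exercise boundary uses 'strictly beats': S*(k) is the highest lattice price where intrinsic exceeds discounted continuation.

price = 7.0102
boundary = - - - - 56.9218 70.1737
tree:
7.0102
11.5037 2.8744
18.3507 5.2393 0.6605
28.2260 9.3958 1.3571 0.0000
41.3582 16.4921 2.7882 0.0000 0.0000
52.1075 28.1063 5.7284 0.0000 0.0000 0.0000
60.8268 41.3582 11.7694 0.0000 0.0000 0.0000 0.0000

params: Δt=0.27933 u=1.23281 d=0.81116 q=0.50214 e^(-rΔt)=0.97763
t_6 payoffs: 60.8268 41.3582 11.7694 0.0000 0.0000 0.0000 0.0000
t_5: node(5,0) S=46.1725 payoff=52.1075 vs cont=49.9087 → 52.1075 [stop]  node(5,1) S=70.1737 payoff=28.1063 vs cont=25.9076 → 28.1063 [stop]  node(5,2) S=106.6509 payoff=0.0000 vs cont=5.7284 → 5.7284 [wait]  node(5,3) S=162.0895 payoff=0.0000 vs cont=0.0000 → 0.0000 [wait]  node(5,4) S=246.3459 payoff=0.0000 vs cont=0.0000 → 0.0000 [wait]  node(5,5) S=374.3998 payoff=0.0000 vs cont=0.0000 → 0.0000 [wait]  ⇒ S*(5)=70.1737
t_4: node(4,0) S=56.9218 payoff=41.3582 vs cont=39.1594 → 41.3582 [stop]  node(4,1) S=86.5106 payoff=11.7694 vs cont=16.4921 → 16.4921 [wait]  node(4,2) S=131.4800 payoff=0.0000 vs cont=2.7882 → 2.7882 [wait]  node(4,3) S=199.8251 payoff=0.0000 vs cont=0.0000 → 0.0000 [wait]  node(4,4) S=303.6970 payoff=0.0000 vs cont=0.0000 → 0.0000 [wait]  ⇒ S*(4)=56.9218
t_3: node(3,0) S=70.1737 payoff=28.1063 vs cont=28.2260 → 28.2260 [wait]  node(3,1) S=106.6509 payoff=0.0000 vs cont=9.3958 → 9.3958 [wait]  node(3,2) S=162.0895 payoff=0.0000 vs cont=1.3571 → 1.3571 [wait]  node(3,3) S=246.3459 payoff=0.0000 vs cont=0.0000 → 0.0000 [wait]  ⇒ S*(3)=-
t_2: node(2,0) S=86.5106 payoff=11.7694 vs cont=18.3507 → 18.3507 [wait]  node(2,1) S=131.4800 payoff=0.0000 vs cont=5.2393 → 5.2393 [wait]  node(2,2) S=199.8251 payoff=0.0000 vs cont=0.6605 → 0.6605 [wait]  ⇒ S*(2)=-
t_1: node(1,0) S=106.6509 payoff=0.0000 vs cont=11.5037 → 11.5037 [wait]  node(1,1) S=162.0895 payoff=0.0000 vs cont=2.8744 → 2.8744 [wait]  ⇒ S*(1)=-
t_0: node(0,0) S=131.4800 payoff=0.0000 vs cont=7.0102 → 7.0102 [wait]  ⇒ S*(0)=-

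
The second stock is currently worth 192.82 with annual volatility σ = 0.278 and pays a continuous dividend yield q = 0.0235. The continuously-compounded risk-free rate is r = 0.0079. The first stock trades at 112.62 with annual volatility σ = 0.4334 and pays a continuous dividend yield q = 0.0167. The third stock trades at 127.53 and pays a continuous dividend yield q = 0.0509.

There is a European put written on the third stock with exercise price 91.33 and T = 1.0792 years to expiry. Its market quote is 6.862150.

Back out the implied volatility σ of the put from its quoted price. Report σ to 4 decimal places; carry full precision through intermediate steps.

sigma = 0.4191

At σ = 0.4191 the Black–Scholes value reproduces the quote:
σ√T = 0.4191·√1.0792 = 0.435380
d₁ = (ln(S/K) + (r−q+σ²/2)T) / (σ√T) = (ln(127.53/91.33) + (0.0079−0.0509+0.4191²/2)·1.0792) / 0.435380 = (0.333872 + 0.048372) / 0.435380 = 0.877956
d₂ = d₁ − σ√T = 0.877956 − 0.435380 = 0.442576
e^{−rT} = 0.991511
e^{−qT} = 0.946550
N(−d₁) = 0.189984,  N(−d₂) = 0.329036
V = K·e^{−rT}·N(−d₂) − S·e^{−qT}·N(−d₁) = 29.795766 − 22.933616 = 6.862150 (the quoted price), and the Black–Scholes price is strictly increasing in σ, so σ is unique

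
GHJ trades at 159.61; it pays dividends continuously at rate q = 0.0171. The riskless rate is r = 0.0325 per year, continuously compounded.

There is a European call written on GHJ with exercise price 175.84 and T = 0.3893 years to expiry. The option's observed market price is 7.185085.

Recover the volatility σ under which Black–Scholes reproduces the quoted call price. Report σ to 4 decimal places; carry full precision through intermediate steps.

sigma = 0.3248

At σ = 0.3248 the Black–Scholes value reproduces the quote:
σ√T = 0.3248·√0.3893 = 0.202655
d₁ = (ln(S/K) + (r−q+σ²/2)T) / (σ√T) = (ln(159.61/175.84) + (0.0325−0.0171+0.3248²/2)·0.3893) / 0.202655 = (-0.096841 + 0.026530) / 0.202655 = -0.346950
d₂ = d₁ − σ√T = -0.346950 − 0.202655 = -0.549606
e^{−rT} = 0.987427
e^{−qT} = 0.993365
N(d₁) = 0.364314,  N(d₂) = 0.291295
V = S·e^{−qT}·N(d₁) − K·e^{−rT}·N(d₂) = 57.762412 − 50.577327 = 7.185085 (the quoted price), and the Black–Scholes price is strictly increasing in σ, so σ is unique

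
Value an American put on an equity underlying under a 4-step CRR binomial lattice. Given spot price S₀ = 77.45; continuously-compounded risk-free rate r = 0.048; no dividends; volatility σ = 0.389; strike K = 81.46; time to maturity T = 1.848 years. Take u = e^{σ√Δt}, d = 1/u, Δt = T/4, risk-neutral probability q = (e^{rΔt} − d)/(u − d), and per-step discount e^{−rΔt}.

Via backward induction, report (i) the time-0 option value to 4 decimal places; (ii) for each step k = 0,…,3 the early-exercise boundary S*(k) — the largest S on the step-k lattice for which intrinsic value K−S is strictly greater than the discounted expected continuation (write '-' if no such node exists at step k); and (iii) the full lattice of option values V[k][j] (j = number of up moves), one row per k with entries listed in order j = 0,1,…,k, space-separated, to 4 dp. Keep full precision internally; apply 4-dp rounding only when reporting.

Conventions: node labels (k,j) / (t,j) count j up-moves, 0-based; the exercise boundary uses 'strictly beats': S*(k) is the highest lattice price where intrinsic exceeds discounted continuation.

price = 15.4660
boundary = - - 45.6417 59.4554
tree:
15.4660
24.0465 6.7559
35.8183 12.2301 1.0525
46.4226 22.0046 2.0544 0.0000
54.5631 35.8183 4.0100 0.0000 0.0000

Δt=0.46200  u=1.30266  d=0.76766  q=0.47619  discount=0.97807
step 4 (expiry): payoffs max(K−S,0) = 54.5631 35.8183 4.0100 0.0000 0.0000
step 3: (k=3,j=0): S=35.0374, K−S=46.4226, hold=44.6360 ⇒ V=46.4226 exercise | (k=3,j=1): S=59.4554, K−S=22.0046, hold=20.2180 ⇒ V=22.0046 exercise | (k=3,j=2): S=100.8907, K−S=0.0000, hold=2.0544 ⇒ V=2.0544 continue | (k=3,j=3): S=171.2029, K−S=0.0000, hold=0.0000 ⇒ V=0.0000 continue  boundary S*=59.4554
step 2: (k=2,j=0): S=45.6417, K−S=35.8183, hold=34.0317 ⇒ V=35.8183 exercise | (k=2,j=1): S=77.4500, K−S=4.0100, hold=12.2301 ⇒ V=12.2301 continue | (k=2,j=2): S=131.4260, K−S=0.0000, hold=1.0525 ⇒ V=1.0525 continue  boundary S*=45.6417
step 1: (k=1,j=0): S=59.4554, K−S=22.0046, hold=24.0465 ⇒ V=24.0465 continue | (k=1,j=1): S=100.8907, K−S=0.0000, hold=6.7559 ⇒ V=6.7559 continue  boundary S*=-
step 0: (k=0,j=0): S=77.4500, K−S=4.0100, hold=15.4660 ⇒ V=15.4660 continue  boundary S*=-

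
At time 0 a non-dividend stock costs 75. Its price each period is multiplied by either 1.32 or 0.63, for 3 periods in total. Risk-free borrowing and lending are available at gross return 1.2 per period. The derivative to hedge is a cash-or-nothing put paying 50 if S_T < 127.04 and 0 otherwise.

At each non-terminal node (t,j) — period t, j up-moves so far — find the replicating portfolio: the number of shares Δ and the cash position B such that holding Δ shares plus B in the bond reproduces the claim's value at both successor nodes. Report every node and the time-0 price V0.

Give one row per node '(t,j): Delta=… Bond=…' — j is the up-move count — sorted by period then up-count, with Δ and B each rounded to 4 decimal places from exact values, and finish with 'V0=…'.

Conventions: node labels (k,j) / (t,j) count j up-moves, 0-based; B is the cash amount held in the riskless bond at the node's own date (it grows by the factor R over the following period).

Arbitrage-free pricing uses the up-move probability p* = (R−d)/(u−d) = 0.8261, discounting each step at R = 1.2.
Terminal payoffs: V(3,0)=50.0000, V(3,1)=50.0000, V(3,2)=50.0000, V(3,3)=0.0000
Node (2,0) S=29.7675: V=(p*·50.0000+(1−p*)·50.0000)/1.2=41.6667; Δ=(50.0000−50.0000)/(39.2931−18.7535)=0.0000; B=V−Δ·S=41.6667
Node (2,1) S=62.3700: V=(p*·50.0000+(1−p*)·50.0000)/1.2=41.6667; Δ=(50.0000−50.0000)/(82.3284−39.2931)=0.0000; B=V−Δ·S=41.6667
Node (2,2) S=130.6800: V=(p*·0.0000+(1−p*)·50.0000)/1.2=7.2464; Δ=(0.0000−50.0000)/(172.4976−82.3284)=-0.5545; B=V−Δ·S=79.7101
Node (1,0) S=47.2500: V=(p*·41.6667+(1−p*)·41.6667)/1.2=34.7222; Δ=(41.6667−41.6667)/(62.3700−29.7675)=0.0000; B=V−Δ·S=34.7222
Node (1,1) S=99.0000: V=(p*·7.2464+(1−p*)·41.6667)/1.2=11.0271; Δ=(7.2464−41.6667)/(130.6800−62.3700)=-0.5039; B=V−Δ·S=60.9116
Node (0,0) S=75.0000: V=(p*·11.0271+(1−p*)·34.7222)/1.2=12.6233; Δ=(11.0271−34.7222)/(99.0000−47.2500)=-0.4579; B=V−Δ·S=46.9641
As a check, the time-0 holding Δ(0,0)·S0 + B(0,0) comes to 12.6233 — exactly V0.

(0,0): Delta=-0.4579 Bond=46.9641
(1,0): Delta=0.0000 Bond=34.7222
(1,1): Delta=-0.5039 Bond=60.9116
(2,0): Delta=0.0000 Bond=41.6667
(2,1): Delta=0.0000 Bond=41.6667
(2,2): Delta=-0.5545 Bond=79.7101
V0=12.6233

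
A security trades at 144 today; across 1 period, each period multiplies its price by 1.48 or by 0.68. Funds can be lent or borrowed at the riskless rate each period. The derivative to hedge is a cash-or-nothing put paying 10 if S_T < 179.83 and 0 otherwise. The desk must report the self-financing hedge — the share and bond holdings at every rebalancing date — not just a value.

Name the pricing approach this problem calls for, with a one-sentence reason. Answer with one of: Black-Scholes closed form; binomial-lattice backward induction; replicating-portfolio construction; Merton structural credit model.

framework: replicating-portfolio construction

Key observation: what is demanded is not a single number but the (Δ, B) position at each node of the 1.48/0.68 tree starting at 144; constructing those positions is the replicating-portfolio method.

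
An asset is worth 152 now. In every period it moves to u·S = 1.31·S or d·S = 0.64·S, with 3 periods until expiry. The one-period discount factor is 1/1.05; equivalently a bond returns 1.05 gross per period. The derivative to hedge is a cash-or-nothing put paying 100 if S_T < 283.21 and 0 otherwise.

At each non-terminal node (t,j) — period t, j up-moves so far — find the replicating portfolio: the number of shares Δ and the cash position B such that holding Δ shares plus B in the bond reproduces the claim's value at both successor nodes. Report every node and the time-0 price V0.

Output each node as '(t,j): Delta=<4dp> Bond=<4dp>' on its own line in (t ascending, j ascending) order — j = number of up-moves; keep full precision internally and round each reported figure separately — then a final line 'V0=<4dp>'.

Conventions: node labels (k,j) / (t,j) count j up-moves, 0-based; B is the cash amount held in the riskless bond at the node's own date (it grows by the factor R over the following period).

(0,0): Delta=-0.3335 Bond=117.2835
(1,0): Delta=0.0000 Bond=90.7029
(1,1): Delta=-0.4368 Bond=143.7224
(2,0): Delta=0.0000 Bond=95.2381
(2,1): Delta=0.0000 Bond=95.2381
(2,2): Delta=-0.5722 Bond=186.2118
V0=66.5886

No-arbitrage ⇒ martingale measure with p* = (R−d)/(u−d) = 0.6119.
Expiry values: V(3,0)=100.0000, V(3,1)=100.0000, V(3,2)=100.0000, V(3,3)=0.0000
Node (2,0) S=62.2592: V=(p*·100.0000+(1−p*)·100.0000)/1.05=95.2381; Δ=(100.0000−100.0000)/(81.5596−39.8459)=0.0000; B=V−Δ·S=95.2381
Node (2,1) S=127.4368: V=(p*·100.0000+(1−p*)·100.0000)/1.05=95.2381; Δ=(100.0000−100.0000)/(166.9422−81.5596)=0.0000; B=V−Δ·S=95.2381
Node (2,2) S=260.8472: V=(p*·0.0000+(1−p*)·100.0000)/1.05=36.9581; Δ=(0.0000−100.0000)/(341.7098−166.9422)=-0.5722; B=V−Δ·S=186.2118
Node (1,0) S=97.2800: V=(p*·95.2381+(1−p*)·95.2381)/1.05=90.7029; Δ=(95.2381−95.2381)/(127.4368−62.2592)=0.0000; B=V−Δ·S=90.7029
Node (1,1) S=199.1200: V=(p*·36.9581+(1−p*)·95.2381)/1.05=56.7373; Δ=(36.9581−95.2381)/(260.8472−127.4368)=-0.4368; B=V−Δ·S=143.7224
Node (0,0) S=152.0000: V=(p*·56.7373+(1−p*)·90.7029)/1.05=66.5886; Δ=(56.7373−90.7029)/(199.1200−97.2800)=-0.3335; B=V−Δ·S=117.2835
Sanity check at the root: Δ(0,0)·S0 + B(0,0) reproduces V0 = 66.5886.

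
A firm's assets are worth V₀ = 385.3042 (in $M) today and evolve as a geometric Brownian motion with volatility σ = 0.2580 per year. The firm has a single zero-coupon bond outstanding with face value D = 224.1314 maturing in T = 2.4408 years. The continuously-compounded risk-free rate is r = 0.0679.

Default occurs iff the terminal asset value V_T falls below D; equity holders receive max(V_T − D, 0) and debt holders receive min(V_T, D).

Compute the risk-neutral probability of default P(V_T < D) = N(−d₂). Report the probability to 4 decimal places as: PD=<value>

PD=0.0601

Work the structural quantities from V₀ = 385.3042 against face 224.1314:
d₁ = [ln(V₀/D) + (r + σ²/2)T] / (σ√T)
   = [ln(385.3042/224.1314) + (0.0679 + 0.5·0.2580²)·2.4408] / (0.2580·√2.4408)
   = [0.541801 + 0.246965] / 0.403075 = 1.956871
d₂ = d₁ − σ√T = 1.956871 − 0.403075 = 1.553796
risk-neutral PD = N(−d₂) = N(-1.553796) = 0.060117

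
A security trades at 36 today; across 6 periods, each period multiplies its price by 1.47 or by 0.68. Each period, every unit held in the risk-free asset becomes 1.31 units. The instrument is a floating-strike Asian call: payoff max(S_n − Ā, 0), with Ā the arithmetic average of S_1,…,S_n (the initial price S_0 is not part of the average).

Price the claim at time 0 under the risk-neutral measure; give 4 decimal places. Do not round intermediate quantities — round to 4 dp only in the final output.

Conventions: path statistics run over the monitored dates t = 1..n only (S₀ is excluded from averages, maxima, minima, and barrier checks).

price = 15.9022

With p* = (R−d)/(u−d) = 0.7975, sum probability × payoff across the paths and divide by R^6.
Enumerate all 2^6 = 64 price paths (U = up ×1.47, D = down ×0.68); each path with k up-moves has probability p*^k·(1−p*)^(6−k).
DDDDDD: Ā=11.4894, payoff=0.0000, prob=0.000069
UDDDDD: Ā=24.8375, payoff=0.0000, prob=0.000272
DUDDDD: Ā=20.0975, payoff=0.0000, prob=0.000272
UUDDDD: Ā=43.4460, payoff=0.0000, prob=0.001070
DDUDDD: Ā=16.8743, payoff=0.0000, prob=0.000272
UDUDDD: Ā=36.4782, payoff=0.0000, prob=0.001070
DUUDDD: Ā=31.7382, payoff=0.0000, prob=0.001070
UUUDDD: Ā=68.6105, payoff=0.0000, prob=0.004213
DDDUDD: Ā=14.6825, payoff=0.0000, prob=0.000272
UDDUDD: Ā=31.7401, payoff=0.0000, prob=0.001070
DUDUDD: Ā=27.0001, payoff=0.0000, prob=0.001070
UUDUDD: Ā=58.3678, payoff=0.0000, prob=0.004213
DDUUDD: Ā=23.7769, payoff=0.0000, prob=0.001070
UDUUDD: Ā=51.4000, payoff=0.0000, prob=0.004213
DUUUDD: Ā=46.6600, payoff=0.0000, prob=0.004213
UUUUDD: Ā=100.8680, payoff=0.0000, prob=0.016590
DDDDUD: Ā=13.1921, payoff=0.0000, prob=0.000272
UDDDUD: Ā=28.5182, payoff=0.0000, prob=0.001070
DUDDUD: Ā=23.7782, payoff=0.0000, prob=0.001070
UUDDUD: Ā=51.4028, payoff=0.0000, prob=0.004213
DDUDUD: Ā=20.5550, payoff=0.0000, prob=0.001070
UDUDUD: Ā=44.4350, payoff=0.0000, prob=0.004213
DUUDUD: Ā=39.6950, payoff=0.0000, prob=0.004213
UUUDUD: Ā=85.8113, payoff=0.0000, prob=0.016590
DDDUUD: Ā=18.3632, payoff=0.0000, prob=0.001070
UDDUUD: Ā=39.6969, payoff=0.0000, prob=0.004213
DUDUUD: Ā=34.9569, payoff=0.9999, prob=0.004213
UUDUUD: Ā=75.5686, payoff=2.1615, prob=0.016590
DDUUUD: Ā=31.7337, payoff=4.2231, prob=0.004213
UDUUUD: Ā=68.6008, payoff=9.1293, prob=0.016590
DUUUUD: Ā=63.8608, payoff=13.8693, prob=0.016590
UUUUUD: Ā=138.0521, payoff=29.9823, prob=0.065322
DDDDDU: Ā=12.1786, payoff=0.0000, prob=0.000272
UDDDDU: Ā=26.3273, payoff=0.0000, prob=0.001070
DUDDDU: Ā=21.5873, payoff=0.0000, prob=0.001070
UUDDDU: Ā=46.6666, payoff=0.0000, prob=0.004213
DDUDDU: Ā=18.3641, payoff=0.0000, prob=0.001070
UDUDDU: Ā=39.6988, payoff=0.0000, prob=0.004213
DUUDDU: Ā=34.9588, payoff=0.9980, prob=0.004213
UUUDDU: Ā=75.5727, payoff=2.1575, prob=0.016590
DDDUDU: Ā=16.1723, payoff=0.4608, prob=0.001070
UDDUDU: Ā=34.9607, payoff=0.9961, prob=0.004213
DUDUDU: Ā=30.2207, payoff=5.7361, prob=0.004213
UUDUDU: Ā=65.3301, payoff=12.4001, prob=0.016590
DDUUDU: Ā=26.9975, payoff=8.9593, prob=0.004213
UDUUDU: Ā=58.3623, payoff=19.3679, prob=0.016590
DUUUDU: Ā=53.6223, payoff=24.1079, prob=0.016590
UUUUDU: Ā=115.9187, payoff=52.1156, prob=0.065322
DDDDUU: Ā=14.6819, payoff=1.9512, prob=0.001070
UDDDUU: Ā=31.7388, payoff=4.2180, prob=0.004213
DUDDUU: Ā=26.9988, payoff=8.9580, prob=0.004213
UUDDUU: Ā=58.3650, payoff=19.3651, prob=0.016590
DDUDUU: Ā=23.7756, payoff=12.1812, prob=0.004213
UDUDUU: Ā=51.3972, payoff=26.3329, prob=0.016590
DUUDUU: Ā=46.6572, payoff=31.0729, prob=0.016590
UUUDUU: Ā=100.8620, payoff=67.1724, prob=0.065322
DDDUUU: Ā=21.5838, payoff=14.3730, prob=0.004213
UDDUUU: Ā=46.6591, payoff=31.0710, prob=0.016590
DUDUUU: Ā=41.9191, payoff=35.8110, prob=0.016590
UUDUUU: Ā=90.6193, payoff=77.4150, prob=0.065322
DDUUUU: Ā=38.6959, payoff=39.0342, prob=0.016590
UDUUUU: Ā=83.6515, payoff=84.3828, prob=0.065322
DUUUUU: Ā=78.9115, payoff=89.1228, prob=0.065322
UUUUUU: Ā=170.5882, payoff=192.6626, prob=0.257206
Price = Σ prob·payoff / R^6 = 80.368446 / 5.053913 = 15.9022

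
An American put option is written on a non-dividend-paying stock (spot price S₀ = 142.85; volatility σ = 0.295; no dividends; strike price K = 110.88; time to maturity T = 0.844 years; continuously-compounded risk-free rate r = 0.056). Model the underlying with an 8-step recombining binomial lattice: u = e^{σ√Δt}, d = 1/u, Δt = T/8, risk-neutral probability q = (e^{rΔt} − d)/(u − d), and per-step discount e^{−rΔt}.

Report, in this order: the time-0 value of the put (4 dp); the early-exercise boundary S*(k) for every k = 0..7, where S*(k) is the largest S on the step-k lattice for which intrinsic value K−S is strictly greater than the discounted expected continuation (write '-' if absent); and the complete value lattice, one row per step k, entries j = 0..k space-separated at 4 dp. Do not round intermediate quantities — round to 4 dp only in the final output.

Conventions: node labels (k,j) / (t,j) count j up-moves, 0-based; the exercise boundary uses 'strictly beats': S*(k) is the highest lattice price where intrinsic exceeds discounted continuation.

params: Δt=0.10550 u=1.10056 d=0.90863 q=0.50694 e^(-rΔt)=0.99411
t_8 payoffs: 44.5097 30.4903 13.5096 0.0000 0.0000 0.0000 0.0000 0.0000 0.0000
t_7: node(7,0) S=73.0444 payoff=37.8356 vs cont=37.1825 → 37.8356 [stop]  node(7,1) S=88.4736 payoff=22.4064 vs cont=21.7533 → 22.4064 [stop]  node(7,2) S=107.1619 payoff=3.7181 vs cont=6.6219 → 6.6219 [wait]  node(7,3) S=129.7977 payoff=0.0000 vs cont=0.0000 → 0.0000 [wait]  node(7,4) S=157.2149 payoff=0.0000 vs cont=0.0000 → 0.0000 [wait]  node(7,5) S=190.4234 payoff=0.0000 vs cont=0.0000 → 0.0000 [wait]  node(7,6) S=230.6465 payoff=0.0000 vs cont=0.0000 → 0.0000 [wait]  node(7,7) S=279.3660 payoff=0.0000 vs cont=0.0000 → 0.0000 [wait]  ⇒ S*(7)=88.4736
t_6: node(6,0) S=80.3897 payoff=30.4903 vs cont=29.8372 → 30.4903 [stop]  node(6,1) S=97.3704 payoff=13.5096 vs cont=14.3198 → 14.3198 [wait]  node(6,2) S=117.9379 payoff=0.0000 vs cont=3.2458 → 3.2458 [wait]  node(6,3) S=142.8500 payoff=0.0000 vs cont=0.0000 → 0.0000 [wait]  node(6,4) S=173.0242 payoff=0.0000 vs cont=0.0000 → 0.0000 [wait]  node(6,5) S=209.5722 payoff=0.0000 vs cont=0.0000 → 0.0000 [wait]  node(6,6) S=253.8401 payoff=0.0000 vs cont=0.0000 → 0.0000 [wait]  ⇒ S*(6)=80.3897
t_5: node(5,0) S=88.4736 payoff=22.4064 vs cont=22.1616 → 22.4064 [stop]  node(5,1) S=107.1619 payoff=3.7181 vs cont=8.6547 → 8.6547 [wait]  node(5,2) S=129.7977 payoff=0.0000 vs cont=1.5909 → 1.5909 [wait]  node(5,3) S=157.2149 payoff=0.0000 vs cont=0.0000 → 0.0000 [wait]  node(5,4) S=190.4234 payoff=0.0000 vs cont=0.0000 → 0.0000 [wait]  node(5,5) S=230.6465 payoff=0.0000 vs cont=0.0000 → 0.0000 [wait]  ⇒ S*(5)=88.4736
t_4: node(4,0) S=97.3704 payoff=13.5096 vs cont=15.3442 → 15.3442 [wait]  node(4,1) S=117.9379 payoff=0.0000 vs cont=5.0439 → 5.0439 [wait]  node(4,2) S=142.8500 payoff=0.0000 vs cont=0.7798 → 0.7798 [wait]  node(4,3) S=173.0242 payoff=0.0000 vs cont=0.0000 → 0.0000 [wait]  node(4,4) S=209.5722 payoff=0.0000 vs cont=0.0000 → 0.0000 [wait]  ⇒ S*(4)=-
t_3: node(3,0) S=107.1619 payoff=3.7181 vs cont=10.0630 → 10.0630 [wait]  node(3,1) S=129.7977 payoff=0.0000 vs cont=2.8653 → 2.8653 [wait]  node(3,2) S=157.2149 payoff=0.0000 vs cont=0.3822 → 0.3822 [wait]  node(3,3) S=190.4234 payoff=0.0000 vs cont=0.0000 → 0.0000 [wait]  ⇒ S*(3)=-
t_2: node(2,0) S=117.9379 payoff=0.0000 vs cont=6.3764 → 6.3764 [wait]  node(2,1) S=142.8500 payoff=0.0000 vs cont=1.5971 → 1.5971 [wait]  node(2,2) S=173.0242 payoff=0.0000 vs cont=0.1874 → 0.1874 [wait]  ⇒ S*(2)=-
t_1: node(1,0) S=129.7977 payoff=0.0000 vs cont=3.9303 → 3.9303 [wait]  node(1,1) S=157.2149 payoff=0.0000 vs cont=0.8772 → 0.8772 [wait]  ⇒ S*(1)=-
t_0: node(0,0) S=142.8500 payoff=0.0000 vs cont=2.3686 → 2.3686 [wait]  ⇒ S*(0)=-

price = 2.3686
boundary = - - - - - 88.4736 80.3897 88.4736
tree:
2.3686
3.9303 0.8772
6.3764 1.5971 0.1874
10.0630 2.8653 0.3822 0.0000
15.3442 5.0439 0.7798 0.0000 0.0000
22.4064 8.6547 1.5909 0.0000 0.0000 0.0000
30.4903 14.3198 3.2458 0.0000 0.0000 0.0000 0.0000
37.8356 22.4064 6.6219 0.0000 0.0000 0.0000 0.0000 0.0000
44.5097 30.4903 13.5096 0.0000 0.0000 0.0000 0.0000 0.0000 0.0000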